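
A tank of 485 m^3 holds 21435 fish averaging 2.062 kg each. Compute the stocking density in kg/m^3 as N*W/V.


Total biomass = 21435 fish * 2.062 kg = 44198.97 kg
Density = total biomass / volume = 44198.97 / 485 = 91.1319 kg/m^3

91.1319 kg/m^3


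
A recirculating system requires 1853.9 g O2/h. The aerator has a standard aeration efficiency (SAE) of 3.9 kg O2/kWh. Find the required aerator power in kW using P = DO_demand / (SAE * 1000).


SAE in g O2/kWh = 3.9 * 1000 = 3900 g/kWh
P = DO_demand / SAE_g = 1853.9 / 3900 = 0.475359 kW

0.475359 kW


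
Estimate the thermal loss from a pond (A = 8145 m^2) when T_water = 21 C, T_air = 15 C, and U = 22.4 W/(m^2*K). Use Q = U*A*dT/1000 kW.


Temperature difference dT = 21 - 15 = 6 K
Heat loss (W) = U * A * dT = 22.4 * 8145 * 6 = 1094688 W
Convert to kW: 1094688 / 1000 = 1094.688 kW

1094.688 kW


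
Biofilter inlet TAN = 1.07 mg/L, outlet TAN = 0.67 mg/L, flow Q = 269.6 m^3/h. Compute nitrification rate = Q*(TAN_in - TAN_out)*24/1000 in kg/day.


Concentration drop: TAN_in - TAN_out = 1.07 - 0.67 = 0.4 mg/L
Hourly TAN removed = Q * dTAN = 269.6 m^3/h * 0.4 mg/L = 107.84 g/h  (m^3/h * mg/L = g/h)
Daily TAN removed = 107.84 * 24 = 2588.16 g/day
Convert to kg/day: 2588.16 / 1000 = 2.58816 kg/day

2.58816 kg/day


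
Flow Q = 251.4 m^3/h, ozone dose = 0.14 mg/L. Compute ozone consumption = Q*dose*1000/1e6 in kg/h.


O3 demand (mg/h) = Q * dose * 1000 = 251.4 * 0.14 * 1000 = 35196 mg/h
Convert mg to kg: 35196 / 1e6 = 0.035196 kg/h

0.035196 kg/h


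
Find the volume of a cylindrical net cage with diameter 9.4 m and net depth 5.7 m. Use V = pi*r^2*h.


r = d/2 = 9.4/2 = 4.7 m
Base area = pi*r^2 = pi*4.7^2 = 69.397782 m^2
Volume = 69.397782 * 5.7 = 395.567 m^3

395.567 m^3


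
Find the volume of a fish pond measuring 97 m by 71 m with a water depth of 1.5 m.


Base area = L * W = 97 * 71 = 6887 m^2
Volume = area * depth = 6887 * 1.5 = 10330.5 m^3

10330.5 m^3


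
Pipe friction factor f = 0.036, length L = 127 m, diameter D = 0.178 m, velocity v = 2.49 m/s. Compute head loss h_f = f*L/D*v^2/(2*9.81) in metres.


v^2 = 2.49^2 = 6.2001 m^2/s^2
L/D = 127/0.178 = 713.48315
h_f = f*(L/D)*v^2/(2g) = 0.036 * 713.48315 * 6.2001 / 19.62 = 8.11682 m

8.11682 m


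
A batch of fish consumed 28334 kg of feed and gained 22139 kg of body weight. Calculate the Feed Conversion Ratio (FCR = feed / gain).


FCR = feed consumed / weight gained
FCR = 28334 kg / 22139 kg = 1.27982

1.27982


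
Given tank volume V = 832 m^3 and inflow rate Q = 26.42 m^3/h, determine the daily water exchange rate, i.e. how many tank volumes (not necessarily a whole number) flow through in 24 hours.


Daily flow volume = 26.42 m^3/h * 24 h = 634.08 m^3/day
Exchanges = daily flow / tank volume = 634.08 / 832 = 0.762115 exchanges/day

0.762115 exchanges/day


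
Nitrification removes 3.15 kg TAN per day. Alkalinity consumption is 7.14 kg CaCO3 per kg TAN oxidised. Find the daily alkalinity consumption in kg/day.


Alkalinity factor: 7.14 kg CaCO3 consumed per kg TAN nitrified
alk = 3.15 kg TAN * 7.14 = 22.491 kg CaCO3/day

22.491 kg CaCO3/day


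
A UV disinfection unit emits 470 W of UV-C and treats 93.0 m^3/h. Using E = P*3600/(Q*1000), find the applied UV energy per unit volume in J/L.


Energy delivered per hour = 470 W * 3600 s = 1692000 J/h
Volume treated per hour = 93.0 m^3/h * 1000 = 93000 L/h
dose = 1692000 / 93000 = 18.1935 J/L

18.1935 J/L


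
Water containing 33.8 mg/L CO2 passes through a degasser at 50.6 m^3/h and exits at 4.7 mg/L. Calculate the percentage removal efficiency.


CO2_out / CO2_in = 4.7 / 33.8 = 0.13905325
Fraction remaining = 0.13905325
efficiency = (1 - 0.13905325) * 100 = 86.0947 %

86.0947 %


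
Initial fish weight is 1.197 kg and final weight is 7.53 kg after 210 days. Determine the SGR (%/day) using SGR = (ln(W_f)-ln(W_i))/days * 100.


ln(W_f) = ln(7.53) = 2.018895
ln(W_i) = ln(1.197) = 0.17981843
ln(W_f) - ln(W_i) = 2.018895 - 0.17981843 = 1.8390766
SGR = 1.8390766 / 210 * 100 = 0.875751 %/day

0.875751 %/day


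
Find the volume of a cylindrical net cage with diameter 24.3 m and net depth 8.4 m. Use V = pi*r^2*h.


r = d/2 = 24.3/2 = 12.15 m
Base area = pi*r^2 = pi*12.15^2 = 463.76976 m^2
Volume = 463.76976 * 8.4 = 3895.67 m^3

3895.67 m^3


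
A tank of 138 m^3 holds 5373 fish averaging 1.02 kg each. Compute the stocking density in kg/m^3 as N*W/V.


Total biomass = 5373 fish * 1.02 kg = 5480.46 kg
Density = total biomass / volume = 5480.46 / 138 = 39.7135 kg/m^3

39.7135 kg/m^3


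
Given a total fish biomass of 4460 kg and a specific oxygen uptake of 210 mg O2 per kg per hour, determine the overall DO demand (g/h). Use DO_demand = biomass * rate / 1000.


Total O2 consumption (mg/h) = 4460 kg * 210 mg/(kg*h) = 936600 mg/h
Convert to g/h: 936600 / 1000 = 936.6 g/h

936.6 g/h


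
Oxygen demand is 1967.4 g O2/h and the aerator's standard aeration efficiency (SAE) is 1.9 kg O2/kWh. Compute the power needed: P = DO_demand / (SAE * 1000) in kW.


SAE in g O2/kWh = 1.9 * 1000 = 1900 g/kWh
P = DO_demand / SAE_g = 1967.4 / 1900 = 1.03547 kW

1.03547 kW


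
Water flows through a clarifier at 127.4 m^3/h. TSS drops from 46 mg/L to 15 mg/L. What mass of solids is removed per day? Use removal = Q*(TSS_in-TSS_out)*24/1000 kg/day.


Concentration drop: TSS_in - TSS_out = 46 - 15 = 31 mg/L
Hourly solids removed = Q * dTSS = 127.4 m^3/h * 31 mg/L = 3949.4 g/h  (m^3/h * mg/L = g/h)
Daily solids removed = 3949.4 * 24 = 94785.6 g/day
Convert g to kg: 94785.6 / 1000 = 94.7856 kg/day

94.7856 kg/day


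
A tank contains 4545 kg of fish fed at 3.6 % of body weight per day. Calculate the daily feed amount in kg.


Feeding rate fraction = 3.6% / 100 = 0.036
Daily feed = 4545 kg * 0.036 = 163.62 kg/day

163.62 kg/day


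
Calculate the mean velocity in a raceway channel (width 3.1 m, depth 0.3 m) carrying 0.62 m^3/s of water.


Cross-sectional area = W * d = 3.1 * 0.3 = 0.93 m^2
Velocity = Q / A = 0.62 / 0.93 = 0.666667 m/s

0.666667 m/s


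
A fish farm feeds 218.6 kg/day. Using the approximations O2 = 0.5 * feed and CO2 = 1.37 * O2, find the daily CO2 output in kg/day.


O2 = 218.6 * 0.5 = 109.3
CO2 = 109.3 * 1.37 = 149.741

149.741 kg/day


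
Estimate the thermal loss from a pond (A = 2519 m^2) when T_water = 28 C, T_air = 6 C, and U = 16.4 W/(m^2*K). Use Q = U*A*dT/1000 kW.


Temperature difference dT = 28 - 6 = 22 K
Heat loss (W) = U * A * dT = 16.4 * 2519 * 22 = 908855.2 W
Convert to kW: 908855.2 / 1000 = 908.8552 kW

908.8552 kW


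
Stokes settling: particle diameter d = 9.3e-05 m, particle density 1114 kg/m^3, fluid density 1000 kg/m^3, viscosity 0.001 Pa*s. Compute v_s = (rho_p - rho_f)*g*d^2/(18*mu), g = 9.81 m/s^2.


Density difference: rho_p - rho_f = 1114 - 1000 = 114 kg/m^3
d^2 = (9.3e-05)^2 = 8.649e-09 m^2
Numerator = (rho_p - rho_f) * g * d^2 = 114 * 9.81 * 8.649e-09 = 9.6725227e-06
Denominator = 18 * mu = 18 * 0.001 = 0.018
v_s = 9.6725227e-06 / 0.018 = 5.37362e-04 m/s
Check: Re = rho_f * v_s * d / mu = 1000 * 5.37362e-04 * 9.3e-05 / 0.001 = 0.05 < 1, so Stokes' law applies.

5.37362e-04 m/s


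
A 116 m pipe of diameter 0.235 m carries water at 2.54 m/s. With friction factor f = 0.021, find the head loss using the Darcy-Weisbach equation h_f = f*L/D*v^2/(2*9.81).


v^2 = 2.54^2 = 6.4516 m^2/s^2
L/D = 116/0.235 = 493.61702
h_f = f*(L/D)*v^2/(2g) = 0.021 * 493.61702 * 6.4516 / 19.62 = 3.40861 m

3.40861 m


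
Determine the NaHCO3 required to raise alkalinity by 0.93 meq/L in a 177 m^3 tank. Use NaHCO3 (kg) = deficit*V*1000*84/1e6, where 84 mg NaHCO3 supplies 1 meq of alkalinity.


Tank volume in L = 177 m^3 * 1000 = 177000 L
Total meq required = 0.93 meq/L * 177000 L = 164610 meq
NaHCO3 mass = 164610 meq * 84 mg/meq / 1e6 = 13.8272 kg

13.8272 kg


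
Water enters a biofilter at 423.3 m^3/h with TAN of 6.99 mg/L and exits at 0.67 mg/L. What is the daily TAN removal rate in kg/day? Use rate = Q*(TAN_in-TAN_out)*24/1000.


Concentration drop: TAN_in - TAN_out = 6.99 - 0.67 = 6.32 mg/L
Hourly TAN removed = Q * dTAN = 423.3 m^3/h * 6.32 mg/L = 2675.256 g/h  (m^3/h * mg/L = g/h)
Daily TAN removed = 2675.256 * 24 = 64206.144 g/day
Convert to kg/day: 64206.144 / 1000 = 64.206144 kg/day

64.206144 kg/day


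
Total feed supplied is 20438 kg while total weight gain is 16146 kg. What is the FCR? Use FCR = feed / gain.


FCR = feed consumed / weight gained
FCR = 20438 kg / 16146 kg = 1.26582

1.26582


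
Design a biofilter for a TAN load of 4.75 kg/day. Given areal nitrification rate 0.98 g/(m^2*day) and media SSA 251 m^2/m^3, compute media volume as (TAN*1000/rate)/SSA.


A = 4.75*1000 / 0.98 = 4846.9388 m^2
V = 4846.9388 / 251 = 19.3105

19.3105 m^3


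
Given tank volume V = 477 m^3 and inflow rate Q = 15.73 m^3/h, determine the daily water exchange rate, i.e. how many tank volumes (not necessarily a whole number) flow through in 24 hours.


Daily flow volume = 15.73 m^3/h * 24 h = 377.52 m^3/day
Exchanges = daily flow / tank volume = 377.52 / 477 = 0.791447 exchanges/day

0.791447 exchanges/day


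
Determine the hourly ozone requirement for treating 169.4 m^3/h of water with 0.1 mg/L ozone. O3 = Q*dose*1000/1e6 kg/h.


O3 demand (mg/h) = Q * dose * 1000 = 169.4 * 0.1 * 1000 = 16940 mg/h
Convert mg to kg: 16940 / 1e6 = 0.01694 kg/h

0.01694 kg/h


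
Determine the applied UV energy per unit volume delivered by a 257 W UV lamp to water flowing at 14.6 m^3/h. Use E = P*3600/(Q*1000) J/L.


Energy delivered per hour = 257 W * 3600 s = 925200 J/h
Volume treated per hour = 14.6 m^3/h * 1000 = 14600 L/h
dose = 925200 / 14600 = 63.3699 J/L

63.3699 J/L


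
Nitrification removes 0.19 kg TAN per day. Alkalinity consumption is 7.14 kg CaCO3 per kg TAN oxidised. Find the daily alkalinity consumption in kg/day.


Alkalinity factor: 7.14 kg CaCO3 consumed per kg TAN nitrified
alk = 0.19 kg TAN * 7.14 = 1.3566 kg CaCO3/day

1.3566 kg CaCO3/day


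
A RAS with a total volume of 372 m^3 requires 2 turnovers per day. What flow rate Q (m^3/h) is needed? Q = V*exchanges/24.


Daily recirculation volume = 372 m^3 * 2 = 744 m^3/day
Flow rate Q = daily volume / 24 h = 744 / 24 = 31 m^3/h

31 m^3/h


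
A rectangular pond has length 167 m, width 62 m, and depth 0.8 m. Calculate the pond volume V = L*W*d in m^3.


Base area = L * W = 167 * 62 = 10354 m^2
Volume = area * depth = 10354 * 0.8 = 8283.2 m^3

8283.2 m^3


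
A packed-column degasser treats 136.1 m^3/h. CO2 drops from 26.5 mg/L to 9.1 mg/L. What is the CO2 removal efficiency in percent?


CO2_out / CO2_in = 9.1 / 26.5 = 0.34339623
Fraction remaining = 0.34339623
efficiency = (1 - 0.34339623) * 100 = 65.6604 %

65.6604 %


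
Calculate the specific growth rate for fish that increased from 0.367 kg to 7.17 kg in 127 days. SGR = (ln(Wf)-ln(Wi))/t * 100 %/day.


ln(W_f) = ln(7.17) = 1.9699057
ln(W_i) = ln(0.367) = -1.0023934
ln(W_f) - ln(W_i) = 1.9699057 - -1.0023934 = 2.9722991
SGR = 2.9722991 / 127 * 100 = 2.34039 %/day

2.34039 %/day


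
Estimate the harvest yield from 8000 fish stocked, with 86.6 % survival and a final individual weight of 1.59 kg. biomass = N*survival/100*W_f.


Survivors = 8000 * 86.6/100 = 6928 fish
Harvest biomass = survivors * W_f = 6928 * 1.59 = 11015.52 kg

11015.52 kg


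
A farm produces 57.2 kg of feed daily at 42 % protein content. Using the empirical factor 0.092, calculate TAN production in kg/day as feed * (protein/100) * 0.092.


Protein in feed = 57.2 * 42/100 = 24.024 kg/day
TAN = protein * 0.092 = 24.024 * 0.092 = 2.210208 kg/day

2.210208 kg/day


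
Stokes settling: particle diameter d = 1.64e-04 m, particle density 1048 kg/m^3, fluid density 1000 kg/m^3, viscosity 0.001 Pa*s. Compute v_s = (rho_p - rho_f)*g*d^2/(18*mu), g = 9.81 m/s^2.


Density difference: rho_p - rho_f = 1048 - 1000 = 48 kg/m^3
d^2 = (1.64e-04)^2 = 2.6896e-08 m^2
Numerator = (rho_p - rho_f) * g * d^2 = 48 * 9.81 * 2.6896e-08 = 1.2664788e-05
Denominator = 18 * mu = 18 * 0.001 = 0.018
v_s = 1.2664788e-05 / 0.018 = 7.03599e-04 m/s
Check: Re = rho_f * v_s * d / mu = 1000 * 7.03599e-04 * 1.64e-04 / 0.001 = 0.115 < 1, so Stokes' law applies.

7.03599e-04 m/s


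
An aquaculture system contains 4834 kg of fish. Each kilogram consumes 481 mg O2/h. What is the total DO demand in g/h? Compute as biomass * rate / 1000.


Total O2 consumption (mg/h) = 4834 kg * 481 mg/(kg*h) = 2325154 mg/h
Convert to g/h: 2325154 / 1000 = 2325.154 g/h

2325.154 g/h


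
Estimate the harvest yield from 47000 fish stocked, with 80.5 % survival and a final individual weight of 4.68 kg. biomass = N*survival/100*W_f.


Survivors = 47000 * 80.5/100 = 37835 fish
Harvest biomass = survivors * W_f = 37835 * 4.68 = 177067.8 kg

177067.8 kg


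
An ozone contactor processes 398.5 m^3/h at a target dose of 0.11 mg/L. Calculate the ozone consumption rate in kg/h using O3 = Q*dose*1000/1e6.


O3 demand (mg/h) = Q * dose * 1000 = 398.5 * 0.11 * 1000 = 43835 mg/h
Convert mg to kg: 43835 / 1e6 = 0.043835 kg/h

0.043835 kg/h


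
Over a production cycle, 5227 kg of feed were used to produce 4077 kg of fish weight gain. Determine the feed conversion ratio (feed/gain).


FCR = feed consumed / weight gained
FCR = 5227 kg / 4077 kg = 1.28207

1.28207


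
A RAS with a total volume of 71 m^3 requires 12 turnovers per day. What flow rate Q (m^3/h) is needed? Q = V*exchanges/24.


Daily recirculation volume = 71 m^3 * 12 = 852 m^3/day
Flow rate Q = daily volume / 24 h = 852 / 24 = 35.5 m^3/h

35.5 m^3/h


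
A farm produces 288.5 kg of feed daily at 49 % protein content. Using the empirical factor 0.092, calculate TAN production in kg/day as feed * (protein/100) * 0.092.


Protein in feed = 288.5 * 49/100 = 141.365 kg/day
TAN = protein * 0.092 = 141.365 * 0.092 = 13.00558 kg/day

13.00558 kg/day


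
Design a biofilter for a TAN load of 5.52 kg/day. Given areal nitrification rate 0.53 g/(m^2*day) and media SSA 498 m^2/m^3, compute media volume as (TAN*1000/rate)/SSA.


A = 5.52*1000 / 0.53 = 10415.094 m^2
V = 10415.094 / 498 = 20.9138

20.9138 m^3


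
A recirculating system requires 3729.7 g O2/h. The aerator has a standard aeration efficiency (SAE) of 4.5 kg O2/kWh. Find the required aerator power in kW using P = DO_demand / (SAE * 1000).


SAE in g O2/kWh = 4.5 * 1000 = 4500 g/kWh
P = DO_demand / SAE_g = 3729.7 / 4500 = 0.828822 kW

0.828822 kW


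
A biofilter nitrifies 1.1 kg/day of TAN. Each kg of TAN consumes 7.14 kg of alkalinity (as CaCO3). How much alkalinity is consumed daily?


Alkalinity factor: 7.14 kg CaCO3 consumed per kg TAN nitrified
alk = 1.1 kg TAN * 7.14 = 7.854 kg CaCO3/day

7.854 kg CaCO3/day


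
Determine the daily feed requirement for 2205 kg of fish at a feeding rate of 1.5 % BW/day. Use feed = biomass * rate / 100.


Feeding rate fraction = 1.5% / 100 = 0.015
Daily feed = 2205 kg * 0.015 = 33.075 kg/day

33.075 kg/day


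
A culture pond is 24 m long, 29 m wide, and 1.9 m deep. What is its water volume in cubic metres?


Base area = L * W = 24 * 29 = 696 m^2
Volume = area * depth = 696 * 1.9 = 1322.4 m^3

1322.4 m^3


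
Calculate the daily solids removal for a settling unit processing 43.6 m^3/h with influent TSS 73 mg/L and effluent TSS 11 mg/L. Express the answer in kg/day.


Concentration drop: TSS_in - TSS_out = 73 - 11 = 62 mg/L
Hourly solids removed = Q * dTSS = 43.6 m^3/h * 62 mg/L = 2703.2 g/h  (m^3/h * mg/L = g/h)
Daily solids removed = 2703.2 * 24 = 64876.8 g/day
Convert g to kg: 64876.8 / 1000 = 64.8768 kg/day

64.8768 kg/day


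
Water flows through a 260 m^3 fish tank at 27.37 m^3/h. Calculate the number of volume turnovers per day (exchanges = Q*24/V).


Daily flow volume = 27.37 m^3/h * 24 h = 656.88 m^3/day
Exchanges = daily flow / tank volume = 656.88 / 260 = 2.52646 exchanges/day

2.52646 exchanges/day


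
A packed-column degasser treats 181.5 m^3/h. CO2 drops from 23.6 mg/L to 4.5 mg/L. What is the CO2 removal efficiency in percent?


CO2_out / CO2_in = 4.5 / 23.6 = 0.19067797
Fraction remaining = 0.19067797
efficiency = (1 - 0.19067797) * 100 = 80.9322 %

80.9322 %


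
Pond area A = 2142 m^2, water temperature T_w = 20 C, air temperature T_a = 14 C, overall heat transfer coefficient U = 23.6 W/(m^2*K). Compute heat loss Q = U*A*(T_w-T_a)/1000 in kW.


Temperature difference dT = 20 - 14 = 6 K
Heat loss (W) = U * A * dT = 23.6 * 2142 * 6 = 303307.2 W
Convert to kW: 303307.2 / 1000 = 303.3072 kW

303.3072 kW


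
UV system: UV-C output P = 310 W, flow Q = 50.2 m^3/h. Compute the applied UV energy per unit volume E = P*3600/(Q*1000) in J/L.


Energy delivered per hour = 310 W * 3600 s = 1116000 J/h
Volume treated per hour = 50.2 m^3/h * 1000 = 50200 L/h
dose = 1116000 / 50200 = 22.2311 J/L

22.2311 J/L


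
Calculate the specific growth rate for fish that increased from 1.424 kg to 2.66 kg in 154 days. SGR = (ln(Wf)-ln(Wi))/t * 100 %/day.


ln(W_f) = ln(2.66) = 0.97832612
ln(W_i) = ln(1.424) = 0.35346981
ln(W_f) - ln(W_i) = 0.97832612 - 0.35346981 = 0.62485631
SGR = 0.62485631 / 154 * 100 = 0.405751 %/day

0.405751 %/day


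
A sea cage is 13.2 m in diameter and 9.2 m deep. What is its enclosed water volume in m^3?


r = d/2 = 13.2/2 = 6.6 m
Base area = pi*r^2 = pi*6.6^2 = 136.84778 m^2
Volume = 136.84778 * 9.2 = 1259 m^3

1259 m^3


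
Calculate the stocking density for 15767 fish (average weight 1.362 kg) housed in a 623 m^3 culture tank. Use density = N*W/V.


Total biomass = 15767 fish * 1.362 kg = 21474.654 kg
Density = total biomass / volume = 21474.654 / 623 = 34.4697 kg/m^3

34.4697 kg/m^3


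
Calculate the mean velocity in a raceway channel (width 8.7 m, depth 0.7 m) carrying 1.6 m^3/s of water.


Cross-sectional area = W * d = 8.7 * 0.7 = 6.09 m^2
Velocity = Q / A = 1.6 / 6.09 = 0.262726 m/s

0.262726 m/s


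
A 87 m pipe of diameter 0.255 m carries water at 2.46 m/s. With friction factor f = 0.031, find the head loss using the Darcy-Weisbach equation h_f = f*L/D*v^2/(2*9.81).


v^2 = 2.46^2 = 6.0516 m^2/s^2
L/D = 87/0.255 = 341.17647
h_f = f*(L/D)*v^2/(2g) = 0.031 * 341.17647 * 6.0516 / 19.62 = 3.26221 m

3.26221 m


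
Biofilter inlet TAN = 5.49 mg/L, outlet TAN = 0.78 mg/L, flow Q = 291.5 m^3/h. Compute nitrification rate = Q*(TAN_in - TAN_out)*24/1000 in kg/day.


Concentration drop: TAN_in - TAN_out = 5.49 - 0.78 = 4.71 mg/L
Hourly TAN removed = Q * dTAN = 291.5 m^3/h * 4.71 mg/L = 1372.965 g/h  (m^3/h * mg/L = g/h)
Daily TAN removed = 1372.965 * 24 = 32951.16 g/day
Convert to kg/day: 32951.16 / 1000 = 32.95116 kg/day

32.95116 kg/day


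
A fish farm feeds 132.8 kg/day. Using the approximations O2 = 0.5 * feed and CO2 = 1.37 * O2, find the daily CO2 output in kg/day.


O2 = 132.8 * 0.5 = 66.4
CO2 = 66.4 * 1.37 = 90.968

90.968 kg/day


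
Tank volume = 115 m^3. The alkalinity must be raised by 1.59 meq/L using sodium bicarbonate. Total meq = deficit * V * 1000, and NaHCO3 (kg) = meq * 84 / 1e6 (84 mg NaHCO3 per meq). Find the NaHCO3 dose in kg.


Tank volume in L = 115 m^3 * 1000 = 115000 L
Total meq required = 1.59 meq/L * 115000 L = 182850 meq
NaHCO3 mass = 182850 meq * 84 mg/meq / 1e6 = 15.3594 kg

15.3594 kg


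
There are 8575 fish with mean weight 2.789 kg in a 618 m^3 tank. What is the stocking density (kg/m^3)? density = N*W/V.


Total biomass = 8575 fish * 2.789 kg = 23915.675 kg
Density = total biomass / volume = 23915.675 / 618 = 38.6985 kg/m^3

38.6985 kg/m^3


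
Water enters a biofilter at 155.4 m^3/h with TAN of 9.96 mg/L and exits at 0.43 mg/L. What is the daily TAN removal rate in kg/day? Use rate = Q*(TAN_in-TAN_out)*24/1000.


Concentration drop: TAN_in - TAN_out = 9.96 - 0.43 = 9.53 mg/L
Hourly TAN removed = Q * dTAN = 155.4 m^3/h * 9.53 mg/L = 1480.962 g/h  (m^3/h * mg/L = g/h)
Daily TAN removed = 1480.962 * 24 = 35543.088 g/day
Convert to kg/day: 35543.088 / 1000 = 35.543088 kg/day

35.543088 kg/day


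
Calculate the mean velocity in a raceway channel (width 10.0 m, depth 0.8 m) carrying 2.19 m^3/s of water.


Cross-sectional area = W * d = 10.0 * 0.8 = 8 m^2
Velocity = Q / A = 2.19 / 8 = 0.27375 m/s

0.27375 m/s


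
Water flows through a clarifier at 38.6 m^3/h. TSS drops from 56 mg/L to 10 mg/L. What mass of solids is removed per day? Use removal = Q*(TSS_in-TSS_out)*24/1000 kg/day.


Concentration drop: TSS_in - TSS_out = 56 - 10 = 46 mg/L
Hourly solids removed = Q * dTSS = 38.6 m^3/h * 46 mg/L = 1775.6 g/h  (m^3/h * mg/L = g/h)
Daily solids removed = 1775.6 * 24 = 42614.4 g/day
Convert g to kg: 42614.4 / 1000 = 42.6144 kg/day

42.6144 kg/day


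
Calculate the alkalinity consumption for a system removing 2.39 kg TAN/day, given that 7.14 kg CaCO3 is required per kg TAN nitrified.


Alkalinity factor: 7.14 kg CaCO3 consumed per kg TAN nitrified
alk = 2.39 kg TAN * 7.14 = 17.0646 kg CaCO3/day

17.0646 kg CaCO3/day


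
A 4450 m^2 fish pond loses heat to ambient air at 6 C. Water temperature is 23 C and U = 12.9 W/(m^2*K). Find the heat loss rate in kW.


Temperature difference dT = 23 - 6 = 17 K
Heat loss (W) = U * A * dT = 12.9 * 4450 * 17 = 975885 W
Convert to kW: 975885 / 1000 = 975.885 kW

975.885 kW


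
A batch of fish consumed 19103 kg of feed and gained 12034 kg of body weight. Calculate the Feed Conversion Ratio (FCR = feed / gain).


FCR = feed consumed / weight gained
FCR = 19103 kg / 12034 kg = 1.58742

1.58742


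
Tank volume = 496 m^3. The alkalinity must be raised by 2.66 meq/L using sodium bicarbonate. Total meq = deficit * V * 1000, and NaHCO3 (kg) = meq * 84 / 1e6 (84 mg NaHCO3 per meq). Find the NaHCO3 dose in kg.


Tank volume in L = 496 m^3 * 1000 = 496000 L
Total meq required = 2.66 meq/L * 496000 L = 1319360 meq
NaHCO3 mass = 1319360 meq * 84 mg/meq / 1e6 = 110.826 kg

110.826 kg


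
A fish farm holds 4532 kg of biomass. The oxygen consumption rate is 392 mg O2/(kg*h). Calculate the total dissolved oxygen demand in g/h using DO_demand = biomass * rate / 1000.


Total O2 consumption (mg/h) = 4532 kg * 392 mg/(kg*h) = 1776544 mg/h
Convert to g/h: 1776544 / 1000 = 1776.544 g/h

1776.544 g/h


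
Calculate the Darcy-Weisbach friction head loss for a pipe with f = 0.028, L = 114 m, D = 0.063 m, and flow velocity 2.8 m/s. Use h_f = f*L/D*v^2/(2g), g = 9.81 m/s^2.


v^2 = 2.8^2 = 7.84 m^2/s^2
L/D = 114/0.063 = 1809.5238
h_f = f*(L/D)*v^2/(2g) = 0.028 * 1809.5238 * 7.84 / 19.62 = 20.246 m

20.246 m


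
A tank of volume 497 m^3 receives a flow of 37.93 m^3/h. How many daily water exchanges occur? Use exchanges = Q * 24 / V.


Daily flow volume = 37.93 m^3/h * 24 h = 910.32 m^3/day
Exchanges = daily flow / tank volume = 910.32 / 497 = 1.83163 exchanges/day

1.83163 exchanges/day


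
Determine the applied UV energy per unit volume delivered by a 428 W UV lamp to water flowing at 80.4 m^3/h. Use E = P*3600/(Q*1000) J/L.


Energy delivered per hour = 428 W * 3600 s = 1540800 J/h
Volume treated per hour = 80.4 m^3/h * 1000 = 80400 L/h
dose = 1540800 / 80400 = 19.1642 J/L

19.1642 J/L


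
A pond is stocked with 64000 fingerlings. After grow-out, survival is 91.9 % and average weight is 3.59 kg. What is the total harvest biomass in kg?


Survivors = 64000 * 91.9/100 = 58816 fish
Harvest biomass = survivors * W_f = 58816 * 3.59 = 211149.44 kg

211149.44 kg


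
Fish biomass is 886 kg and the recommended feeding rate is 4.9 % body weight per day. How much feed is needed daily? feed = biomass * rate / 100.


Feeding rate fraction = 4.9% / 100 = 0.049
Daily feed = 886 kg * 0.049 = 43.414 kg/day

43.414 kg/day


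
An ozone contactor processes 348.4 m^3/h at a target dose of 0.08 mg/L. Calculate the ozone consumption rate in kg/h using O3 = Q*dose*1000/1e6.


O3 demand (mg/h) = Q * dose * 1000 = 348.4 * 0.08 * 1000 = 27872 mg/h
Convert mg to kg: 27872 / 1e6 = 0.027872 kg/h

0.027872 kg/h


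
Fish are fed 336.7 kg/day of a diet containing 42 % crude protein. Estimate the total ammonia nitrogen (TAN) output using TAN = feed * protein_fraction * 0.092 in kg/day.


Protein in feed = 336.7 * 42/100 = 141.414 kg/day
TAN = protein * 0.092 = 141.414 * 0.092 = 13.010088 kg/day

13.010088 kg/day


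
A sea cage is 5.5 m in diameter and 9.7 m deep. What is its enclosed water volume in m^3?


r = d/2 = 5.5/2 = 2.75 m
Base area = pi*r^2 = pi*2.75^2 = 23.758294 m^2
Volume = 23.758294 * 9.7 = 230.455 m^3

230.455 m^3


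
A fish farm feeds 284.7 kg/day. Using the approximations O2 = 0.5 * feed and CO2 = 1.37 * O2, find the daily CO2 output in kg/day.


O2 = 284.7 * 0.5 = 142.35
CO2 = 142.35 * 1.37 = 195.0195

195.0195 kg/day


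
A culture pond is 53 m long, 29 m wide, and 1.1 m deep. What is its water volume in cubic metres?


Base area = L * W = 53 * 29 = 1537 m^2
Volume = area * depth = 1537 * 1.1 = 1690.7 m^3

1690.7 m^3


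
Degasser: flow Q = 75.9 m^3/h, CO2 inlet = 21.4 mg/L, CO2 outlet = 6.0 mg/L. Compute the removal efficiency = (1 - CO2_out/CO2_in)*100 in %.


CO2_out / CO2_in = 6.0 / 21.4 = 0.28037383
Fraction remaining = 0.28037383
efficiency = (1 - 0.28037383) * 100 = 71.9626 %

71.9626 %


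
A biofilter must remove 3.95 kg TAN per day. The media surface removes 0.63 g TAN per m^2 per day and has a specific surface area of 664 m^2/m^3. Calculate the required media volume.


A = 3.95*1000 / 0.63 = 6269.8413 m^2
V = 6269.8413 / 664 = 9.44253

9.44253 m^3


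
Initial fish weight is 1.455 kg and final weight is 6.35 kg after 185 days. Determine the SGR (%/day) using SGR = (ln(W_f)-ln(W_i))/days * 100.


ln(W_f) = ln(6.35) = 1.8484548
ln(W_i) = ln(1.455) = 0.3750059
ln(W_f) - ln(W_i) = 1.8484548 - 0.3750059 = 1.4734489
SGR = 1.4734489 / 185 * 100 = 0.796459 %/day

0.796459 %/day


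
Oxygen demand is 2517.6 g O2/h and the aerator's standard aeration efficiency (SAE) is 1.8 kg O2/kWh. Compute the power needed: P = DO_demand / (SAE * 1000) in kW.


SAE in g O2/kWh = 1.8 * 1000 = 1800 g/kWh
P = DO_demand / SAE_g = 2517.6 / 1800 = 1.39867 kW

1.39867 kW


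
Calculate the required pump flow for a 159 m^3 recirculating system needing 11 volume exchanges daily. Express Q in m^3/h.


Daily recirculation volume = 159 m^3 * 11 = 1749 m^3/day
Flow rate Q = daily volume / 24 h = 1749 / 24 = 72.875 m^3/h

72.875 m^3/h


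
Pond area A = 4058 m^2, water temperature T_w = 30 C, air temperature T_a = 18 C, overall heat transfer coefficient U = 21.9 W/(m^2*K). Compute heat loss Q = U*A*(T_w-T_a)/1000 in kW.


Temperature difference dT = 30 - 18 = 12 K
Heat loss (W) = U * A * dT = 21.9 * 4058 * 12 = 1066442.4 W
Convert to kW: 1066442.4 / 1000 = 1066.4424 kW

1066.4424 kW


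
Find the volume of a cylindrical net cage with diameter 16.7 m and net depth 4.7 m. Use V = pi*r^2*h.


r = d/2 = 16.7/2 = 8.35 m
Base area = pi*r^2 = pi*8.35^2 = 219.03969 m^2
Volume = 219.03969 * 4.7 = 1029.49 m^3

1029.49 m^3


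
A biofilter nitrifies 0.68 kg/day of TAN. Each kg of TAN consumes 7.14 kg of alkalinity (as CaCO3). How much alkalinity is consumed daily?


Alkalinity factor: 7.14 kg CaCO3 consumed per kg TAN nitrified
alk = 0.68 kg TAN * 7.14 = 4.8552 kg CaCO3/day

4.8552 kg CaCO3/day


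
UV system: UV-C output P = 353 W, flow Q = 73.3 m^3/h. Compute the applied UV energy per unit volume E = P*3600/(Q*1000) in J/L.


Energy delivered per hour = 353 W * 3600 s = 1270800 J/h
Volume treated per hour = 73.3 m^3/h * 1000 = 73300 L/h
dose = 1270800 / 73300 = 17.337 J/L

17.337 J/L


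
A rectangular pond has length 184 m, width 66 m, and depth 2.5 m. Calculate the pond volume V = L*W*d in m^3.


Base area = L * W = 184 * 66 = 12144 m^2
Volume = area * depth = 12144 * 2.5 = 30360 m^3

30360 m^3


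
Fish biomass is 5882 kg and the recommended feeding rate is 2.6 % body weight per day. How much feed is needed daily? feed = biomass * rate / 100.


Feeding rate fraction = 2.6% / 100 = 0.026
Daily feed = 5882 kg * 0.026 = 152.932 kg/day

152.932 kg/day


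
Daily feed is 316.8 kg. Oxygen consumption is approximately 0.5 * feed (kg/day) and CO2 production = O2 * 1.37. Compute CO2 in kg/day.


O2 = 316.8 * 0.5 = 158.4
CO2 = 158.4 * 1.37 = 217.008

217.008 kg/day


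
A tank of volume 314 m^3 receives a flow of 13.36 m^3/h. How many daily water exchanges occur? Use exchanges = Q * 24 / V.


Daily flow volume = 13.36 m^3/h * 24 h = 320.64 m^3/day
Exchanges = daily flow / tank volume = 320.64 / 314 = 1.02115 exchanges/day

1.02115 exchanges/day


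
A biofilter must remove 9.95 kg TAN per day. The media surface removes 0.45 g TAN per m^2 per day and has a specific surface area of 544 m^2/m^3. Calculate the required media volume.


A = 9.95*1000 / 0.45 = 22111.111 m^2
V = 22111.111 / 544 = 40.6454

40.6454 m^3


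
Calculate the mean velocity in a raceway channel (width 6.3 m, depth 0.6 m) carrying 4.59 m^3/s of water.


Cross-sectional area = W * d = 6.3 * 0.6 = 3.78 m^2
Velocity = Q / A = 4.59 / 3.78 = 1.21429 m/s

1.21429 m/s


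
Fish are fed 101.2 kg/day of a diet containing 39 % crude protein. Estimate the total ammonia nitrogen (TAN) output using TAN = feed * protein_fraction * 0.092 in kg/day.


Protein in feed = 101.2 * 39/100 = 39.468 kg/day
TAN = protein * 0.092 = 39.468 * 0.092 = 3.631056 kg/day

3.631056 kg/day


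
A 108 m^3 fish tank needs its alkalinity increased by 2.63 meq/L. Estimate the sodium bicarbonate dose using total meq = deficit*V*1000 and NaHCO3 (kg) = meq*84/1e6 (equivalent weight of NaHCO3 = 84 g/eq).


Tank volume in L = 108 m^3 * 1000 = 108000 L
Total meq required = 2.63 meq/L * 108000 L = 284040 meq
NaHCO3 mass = 284040 meq * 84 mg/meq / 1e6 = 23.8594 kg

23.8594 kg


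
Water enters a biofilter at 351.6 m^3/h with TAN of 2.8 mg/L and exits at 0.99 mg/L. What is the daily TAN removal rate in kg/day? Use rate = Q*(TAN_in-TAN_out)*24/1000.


Concentration drop: TAN_in - TAN_out = 2.8 - 0.99 = 1.81 mg/L
Hourly TAN removed = Q * dTAN = 351.6 m^3/h * 1.81 mg/L = 636.396 g/h  (m^3/h * mg/L = g/h)
Daily TAN removed = 636.396 * 24 = 15273.504 g/day
Convert to kg/day: 15273.504 / 1000 = 15.273504 kg/day

15.273504 kg/day


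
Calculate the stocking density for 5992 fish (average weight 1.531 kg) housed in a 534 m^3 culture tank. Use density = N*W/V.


Total biomass = 5992 fish * 1.531 kg = 9173.752 kg
Density = total biomass / volume = 9173.752 / 534 = 17.1793 kg/m^3

17.1793 kg/m^3


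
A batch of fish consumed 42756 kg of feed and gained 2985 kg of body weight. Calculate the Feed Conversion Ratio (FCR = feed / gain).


FCR = feed consumed / weight gained
FCR = 42756 kg / 2985 kg = 14.3236

14.3236


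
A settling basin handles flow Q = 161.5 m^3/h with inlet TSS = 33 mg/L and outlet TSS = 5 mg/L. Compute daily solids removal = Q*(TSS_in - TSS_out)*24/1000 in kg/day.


Concentration drop: TSS_in - TSS_out = 33 - 5 = 28 mg/L
Hourly solids removed = Q * dTSS = 161.5 m^3/h * 28 mg/L = 4522 g/h  (m^3/h * mg/L = g/h)
Daily solids removed = 4522 * 24 = 108528 g/day
Convert g to kg: 108528 / 1000 = 108.528 kg/day

108.528 kg/day


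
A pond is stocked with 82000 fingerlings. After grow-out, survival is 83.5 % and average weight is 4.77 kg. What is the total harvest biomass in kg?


Survivors = 82000 * 83.5/100 = 68470 fish
Harvest biomass = survivors * W_f = 68470 * 4.77 = 326601.9 kg

326601.9 kg


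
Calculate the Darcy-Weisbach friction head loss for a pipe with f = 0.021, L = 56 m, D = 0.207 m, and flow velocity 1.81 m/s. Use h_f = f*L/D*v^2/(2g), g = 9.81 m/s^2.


v^2 = 1.81^2 = 3.2761 m^2/s^2
L/D = 56/0.207 = 270.5314
h_f = f*(L/D)*v^2/(2g) = 0.021 * 270.5314 * 3.2761 / 19.62 = 0.948626 m

0.948626 m


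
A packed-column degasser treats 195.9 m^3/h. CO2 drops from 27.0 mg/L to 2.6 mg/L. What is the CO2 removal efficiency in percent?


CO2_out / CO2_in = 2.6 / 27.0 = 0.096296296
Fraction remaining = 0.096296296
efficiency = (1 - 0.096296296) * 100 = 90.3704 %

90.3704 %


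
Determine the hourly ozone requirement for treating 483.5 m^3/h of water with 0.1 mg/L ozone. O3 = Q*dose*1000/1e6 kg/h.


O3 demand (mg/h) = Q * dose * 1000 = 483.5 * 0.1 * 1000 = 48350 mg/h
Convert mg to kg: 48350 / 1e6 = 0.04835 kg/h

0.04835 kg/h


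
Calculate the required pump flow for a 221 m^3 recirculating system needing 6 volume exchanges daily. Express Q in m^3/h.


Daily recirculation volume = 221 m^3 * 6 = 1326 m^3/day
Flow rate Q = daily volume / 24 h = 1326 / 24 = 55.25 m^3/h

55.25 m^3/h


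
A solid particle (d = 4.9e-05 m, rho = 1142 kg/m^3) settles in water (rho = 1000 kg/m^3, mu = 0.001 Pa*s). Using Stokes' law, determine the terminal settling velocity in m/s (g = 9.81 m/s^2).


Density difference: rho_p - rho_f = 1142 - 1000 = 142 kg/m^3
d^2 = (4.9e-05)^2 = 2.401e-09 m^2
Numerator = (rho_p - rho_f) * g * d^2 = 142 * 9.81 * 2.401e-09 = 3.344641e-06
Denominator = 18 * mu = 18 * 0.001 = 0.018
v_s = 3.344641e-06 / 0.018 = 1.85813e-04 m/s
Check: Re = rho_f * v_s * d / mu = 1000 * 1.85813e-04 * 4.9e-05 / 0.001 = 0.0091 < 1, so Stokes' law applies.

1.85813e-04 m/s


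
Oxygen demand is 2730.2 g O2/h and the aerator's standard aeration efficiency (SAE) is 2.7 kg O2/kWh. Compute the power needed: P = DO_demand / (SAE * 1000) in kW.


SAE in g O2/kWh = 2.7 * 1000 = 2700 g/kWh
P = DO_demand / SAE_g = 2730.2 / 2700 = 1.01119 kW

1.01119 kW


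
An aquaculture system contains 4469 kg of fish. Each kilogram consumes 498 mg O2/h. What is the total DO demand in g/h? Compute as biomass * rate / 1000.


Total O2 consumption (mg/h) = 4469 kg * 498 mg/(kg*h) = 2225562 mg/h
Convert to g/h: 2225562 / 1000 = 2225.562 g/h

2225.562 g/h


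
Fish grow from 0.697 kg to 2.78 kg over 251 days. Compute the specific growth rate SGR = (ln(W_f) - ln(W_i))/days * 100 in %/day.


ln(W_f) = ln(2.78) = 1.0224509
ln(W_i) = ln(0.697) = -0.36096987
ln(W_f) - ln(W_i) = 1.0224509 - -0.36096987 = 1.3834208
SGR = 1.3834208 / 251 * 100 = 0.551164 %/day

0.551164 %/day


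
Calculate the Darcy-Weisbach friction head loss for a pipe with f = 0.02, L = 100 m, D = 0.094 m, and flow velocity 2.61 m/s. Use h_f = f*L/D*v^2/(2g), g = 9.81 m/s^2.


v^2 = 2.61^2 = 6.8121 m^2/s^2
L/D = 100/0.094 = 1063.8298
h_f = f*(L/D)*v^2/(2g) = 0.02 * 1063.8298 * 6.8121 / 19.62 = 7.38727 m

7.38727 m


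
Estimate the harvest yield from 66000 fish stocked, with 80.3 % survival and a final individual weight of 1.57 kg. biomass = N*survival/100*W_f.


Survivors = 66000 * 80.3/100 = 52998 fish
Harvest biomass = survivors * W_f = 52998 * 1.57 = 83206.86 kg

83206.86 kg


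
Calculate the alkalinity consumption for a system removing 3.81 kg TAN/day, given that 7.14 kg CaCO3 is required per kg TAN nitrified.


Alkalinity factor: 7.14 kg CaCO3 consumed per kg TAN nitrified
alk = 3.81 kg TAN * 7.14 = 27.2034 kg CaCO3/day

27.2034 kg CaCO3/day


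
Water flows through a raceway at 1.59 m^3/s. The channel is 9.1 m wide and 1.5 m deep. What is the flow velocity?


Cross-sectional area = W * d = 9.1 * 1.5 = 13.65 m^2
Velocity = Q / A = 1.59 / 13.65 = 0.116484 m/s

0.116484 m/s


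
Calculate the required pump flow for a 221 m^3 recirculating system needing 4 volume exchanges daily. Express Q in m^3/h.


Daily recirculation volume = 221 m^3 * 4 = 884 m^3/day
Flow rate Q = daily volume / 24 h = 884 / 24 = 36.8333 m^3/h

36.8333 m^3/h


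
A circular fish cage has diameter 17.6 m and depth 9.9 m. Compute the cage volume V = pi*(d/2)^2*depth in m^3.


r = d/2 = 17.6/2 = 8.8 m
Base area = pi*r^2 = pi*8.8^2 = 243.28494 m^2
Volume = 243.28494 * 9.9 = 2408.52 m^3

2408.52 m^3


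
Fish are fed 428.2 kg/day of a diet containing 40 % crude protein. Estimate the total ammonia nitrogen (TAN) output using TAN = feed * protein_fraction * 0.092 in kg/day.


Protein in feed = 428.2 * 40/100 = 171.28 kg/day
TAN = protein * 0.092 = 171.28 * 0.092 = 15.75776 kg/day

15.75776 kg/day


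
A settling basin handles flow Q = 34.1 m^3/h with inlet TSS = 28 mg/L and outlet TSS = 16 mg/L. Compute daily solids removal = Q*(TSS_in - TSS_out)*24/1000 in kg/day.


Concentration drop: TSS_in - TSS_out = 28 - 16 = 12 mg/L
Hourly solids removed = Q * dTSS = 34.1 m^3/h * 12 mg/L = 409.2 g/h  (m^3/h * mg/L = g/h)
Daily solids removed = 409.2 * 24 = 9820.8 g/day
Convert g to kg: 9820.8 / 1000 = 9.8208 kg/day

9.8208 kg/day


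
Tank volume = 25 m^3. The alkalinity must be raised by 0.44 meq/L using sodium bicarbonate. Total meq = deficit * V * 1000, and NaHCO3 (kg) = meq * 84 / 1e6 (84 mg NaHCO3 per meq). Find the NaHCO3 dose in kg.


Tank volume in L = 25 m^3 * 1000 = 25000 L
Total meq required = 0.44 meq/L * 25000 L = 11000 meq
NaHCO3 mass = 11000 meq * 84 mg/meq / 1e6 = 0.924 kg

0.924 kg


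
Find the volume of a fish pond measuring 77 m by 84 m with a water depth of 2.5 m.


Base area = L * W = 77 * 84 = 6468 m^2
Volume = area * depth = 6468 * 2.5 = 16170 m^3

16170 m^3


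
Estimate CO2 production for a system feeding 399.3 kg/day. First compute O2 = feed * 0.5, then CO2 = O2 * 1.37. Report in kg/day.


O2 = 399.3 * 0.5 = 199.65
CO2 = 199.65 * 1.37 = 273.5205

273.5205 kg/day


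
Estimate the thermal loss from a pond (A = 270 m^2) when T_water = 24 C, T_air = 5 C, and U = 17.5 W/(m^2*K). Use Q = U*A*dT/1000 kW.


Temperature difference dT = 24 - 5 = 19 K
Heat loss (W) = U * A * dT = 17.5 * 270 * 19 = 89775 W
Convert to kW: 89775 / 1000 = 89.775 kW

89.775 kW


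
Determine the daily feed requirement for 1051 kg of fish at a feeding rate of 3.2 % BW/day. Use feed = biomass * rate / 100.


Feeding rate fraction = 3.2% / 100 = 0.032
Daily feed = 1051 kg * 0.032 = 33.632 kg/day

33.632 kg/day


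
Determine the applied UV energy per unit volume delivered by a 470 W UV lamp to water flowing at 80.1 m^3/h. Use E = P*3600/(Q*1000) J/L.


Energy delivered per hour = 470 W * 3600 s = 1692000 J/h
Volume treated per hour = 80.1 m^3/h * 1000 = 80100 L/h
dose = 1692000 / 80100 = 21.1236 J/L

21.1236 J/L


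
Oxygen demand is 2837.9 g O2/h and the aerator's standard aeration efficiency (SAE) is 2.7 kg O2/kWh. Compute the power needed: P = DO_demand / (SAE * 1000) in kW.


SAE in g O2/kWh = 2.7 * 1000 = 2700 g/kWh
P = DO_demand / SAE_g = 2837.9 / 2700 = 1.05107 kW

1.05107 kW


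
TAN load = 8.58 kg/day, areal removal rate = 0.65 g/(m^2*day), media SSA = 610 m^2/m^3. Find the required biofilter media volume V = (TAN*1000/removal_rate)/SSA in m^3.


A = 8.58*1000 / 0.65 = 13200 m^2
V = 13200 / 610 = 21.6393

21.6393 m^3


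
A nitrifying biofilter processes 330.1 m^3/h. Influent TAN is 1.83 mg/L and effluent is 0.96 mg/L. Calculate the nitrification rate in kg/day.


Concentration drop: TAN_in - TAN_out = 1.83 - 0.96 = 0.87 mg/L
Hourly TAN removed = Q * dTAN = 330.1 m^3/h * 0.87 mg/L = 287.187 g/h  (m^3/h * mg/L = g/h)
Daily TAN removed = 287.187 * 24 = 6892.488 g/day
Convert to kg/day: 6892.488 / 1000 = 6.892488 kg/day

6.892488 kg/day


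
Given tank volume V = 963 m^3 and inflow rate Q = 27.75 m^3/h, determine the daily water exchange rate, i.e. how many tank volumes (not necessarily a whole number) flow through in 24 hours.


Daily flow volume = 27.75 m^3/h * 24 h = 666 m^3/day
Exchanges = daily flow / tank volume = 666 / 963 = 0.691589 exchanges/day

0.691589 exchanges/day


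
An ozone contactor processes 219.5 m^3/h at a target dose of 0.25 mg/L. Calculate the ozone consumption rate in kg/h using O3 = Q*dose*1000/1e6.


O3 demand (mg/h) = Q * dose * 1000 = 219.5 * 0.25 * 1000 = 54875 mg/h
Convert mg to kg: 54875 / 1e6 = 0.054875 kg/h

0.054875 kg/h


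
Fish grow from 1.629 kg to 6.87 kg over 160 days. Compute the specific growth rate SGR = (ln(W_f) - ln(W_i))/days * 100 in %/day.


ln(W_f) = ln(6.87) = 1.9271641
ln(W_i) = ln(1.629) = 0.48796633
ln(W_f) - ln(W_i) = 1.9271641 - 0.48796633 = 1.4391978
SGR = 1.4391978 / 160 * 100 = 0.899499 %/day

0.899499 %/day
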